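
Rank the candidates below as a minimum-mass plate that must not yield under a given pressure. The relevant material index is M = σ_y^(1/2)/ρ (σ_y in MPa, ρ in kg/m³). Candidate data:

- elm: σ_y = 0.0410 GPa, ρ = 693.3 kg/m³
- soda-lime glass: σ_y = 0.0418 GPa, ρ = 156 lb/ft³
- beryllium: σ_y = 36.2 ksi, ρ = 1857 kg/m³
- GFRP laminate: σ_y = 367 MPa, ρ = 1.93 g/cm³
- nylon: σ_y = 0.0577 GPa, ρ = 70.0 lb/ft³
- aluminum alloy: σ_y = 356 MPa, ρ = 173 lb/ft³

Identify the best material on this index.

Convert each candidate to consistent units, then evaluate M:
  elm: σ_y = 41.00 MPa, ρ = 693.3 kg/m³
  soda-lime glass: σ_y = 41.80 MPa, ρ = 2499 kg/m³
  beryllium: σ_y = 249.6 MPa, ρ = 1857 kg/m³
  GFRP laminate: σ_y = 367.0 MPa, ρ = 1930 kg/m³
  nylon: σ_y = 57.70 MPa, ρ = 1121 kg/m³
  aluminum alloy: σ_y = 356.0 MPa, ρ = 2771 kg/m³
  GFRP laminate: M = 9.93×10⁻³
  elm: M = 9.24×10⁻³
  beryllium: M = 8.51×10⁻³
  aluminum alloy: M = 6.81×10⁻³
  nylon: M = 6.77×10⁻³
  soda-lime glass: M = 2.59×10⁻³
Highest index: GFRP laminate.

GFRP laminate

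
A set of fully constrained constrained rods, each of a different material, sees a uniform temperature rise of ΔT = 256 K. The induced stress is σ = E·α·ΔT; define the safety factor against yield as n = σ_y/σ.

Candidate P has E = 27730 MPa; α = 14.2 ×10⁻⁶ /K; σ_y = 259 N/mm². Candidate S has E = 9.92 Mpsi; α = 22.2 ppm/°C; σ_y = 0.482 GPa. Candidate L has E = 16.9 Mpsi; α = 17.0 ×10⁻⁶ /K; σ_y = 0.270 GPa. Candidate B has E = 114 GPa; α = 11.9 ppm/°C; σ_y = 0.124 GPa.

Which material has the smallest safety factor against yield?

In consistent units (E in GPa, α in ×10⁻⁶/K, σ_y in MPa):
  candidate P: E = 27.73, α = 14.2, σ_y = 259.0 → σ = 101 MPa, n = 2.57
  candidate S: E = 68.40, α = 22.2, σ_y = 482.0 → σ = 389 MPa, n = 1.24
  candidate L: E = 116.5, α = 17.0, σ_y = 270.0 → σ = 507 MPa, n = 0.532
  candidate B: E = 114.0, α = 11.9, σ_y = 124.0 → σ = 347 MPa, n = 0.357
The minimum is candidate B at n = 0.357.

candidate B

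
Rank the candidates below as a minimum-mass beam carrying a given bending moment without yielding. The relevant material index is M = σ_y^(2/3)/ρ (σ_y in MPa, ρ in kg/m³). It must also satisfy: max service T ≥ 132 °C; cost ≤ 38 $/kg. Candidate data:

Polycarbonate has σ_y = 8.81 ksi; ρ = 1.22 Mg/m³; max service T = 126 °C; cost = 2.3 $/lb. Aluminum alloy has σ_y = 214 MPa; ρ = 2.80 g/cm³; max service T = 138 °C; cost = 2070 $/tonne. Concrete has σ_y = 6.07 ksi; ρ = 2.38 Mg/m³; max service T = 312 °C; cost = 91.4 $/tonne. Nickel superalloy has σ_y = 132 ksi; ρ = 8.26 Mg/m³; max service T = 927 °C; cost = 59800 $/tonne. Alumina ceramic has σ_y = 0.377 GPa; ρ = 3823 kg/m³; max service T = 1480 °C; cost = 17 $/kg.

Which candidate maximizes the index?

Screen on constraints: max service T ≥ 132 °C; cost ≤ 38 $/kg. Survivors: aluminum alloy, concrete, alumina ceramic.
Normalizing units and computing the index:
  aluminum alloy: σ_y = 214.0 MPa, ρ = 2800 kg/m³
  concrete: σ_y = 41.85 MPa, ρ = 2380 kg/m³
  alumina ceramic: σ_y = 377.0 MPa, ρ = 3823 kg/m³
  alumina ceramic: M = 13.7×10⁻³
  aluminum alloy: M = 12.8×10⁻³
  concrete: M = 5.06×10⁻³
The maximum is for alumina ceramic.

alumina ceramic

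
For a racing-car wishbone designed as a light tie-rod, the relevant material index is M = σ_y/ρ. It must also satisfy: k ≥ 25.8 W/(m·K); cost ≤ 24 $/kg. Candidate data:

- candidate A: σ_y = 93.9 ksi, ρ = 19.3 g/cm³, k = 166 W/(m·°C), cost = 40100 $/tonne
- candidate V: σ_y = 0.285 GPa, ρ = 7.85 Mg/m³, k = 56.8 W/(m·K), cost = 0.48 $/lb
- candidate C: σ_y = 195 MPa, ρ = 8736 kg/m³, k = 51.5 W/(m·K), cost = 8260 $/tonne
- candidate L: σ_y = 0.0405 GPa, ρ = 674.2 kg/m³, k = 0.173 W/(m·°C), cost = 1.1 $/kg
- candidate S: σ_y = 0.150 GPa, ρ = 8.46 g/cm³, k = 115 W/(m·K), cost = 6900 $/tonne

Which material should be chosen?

candidate V

Screen on constraints: k ≥ 25.8 W/(m·K); cost ≤ 24 $/kg. Survivors: candidate V, candidate C, candidate S.
Normalizing units and computing the index:
  candidate V: σ_y = 285.0 MPa, ρ = 7850 kg/m³
  candidate C: σ_y = 195.0 MPa, ρ = 8736 kg/m³
  candidate S: σ_y = 150.0 MPa, ρ = 8460 kg/m³
  candidate V: M = 36.3 kN·m/kg
  candidate C: M = 22.3 kN·m/kg
  candidate S: M = 17.7 kN·m/kg
The maximum is for candidate V.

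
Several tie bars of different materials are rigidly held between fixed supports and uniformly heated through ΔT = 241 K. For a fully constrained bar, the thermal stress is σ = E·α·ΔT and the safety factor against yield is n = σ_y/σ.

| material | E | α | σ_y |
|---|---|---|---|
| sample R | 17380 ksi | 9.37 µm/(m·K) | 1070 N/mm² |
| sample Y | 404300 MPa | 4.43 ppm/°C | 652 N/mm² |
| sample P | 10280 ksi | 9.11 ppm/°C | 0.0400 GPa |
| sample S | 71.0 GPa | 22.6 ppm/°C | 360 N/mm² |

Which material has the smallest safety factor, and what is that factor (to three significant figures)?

Converting E to GPa, α to ×10⁻⁶/K, σ_y to MPa, then σ and n for each:
  sample R: E = 119.8, α = 9.37, σ_y = 1070 → σ = 271 MPa, n = 3.95
  sample Y: E = 404.3, α = 4.43, σ_y = 652.0 → σ = 432 MPa, n = 1.51
  sample P: E = 70.88, α = 9.11, σ_y = 40.00 → σ = 156 MPa, n = 0.257
  sample S: E = 71.00, α = 22.6, σ_y = 360.0 → σ = 387 MPa, n = 0.931
Smallest n: sample P with n = 0.257.

sample P, n = 0.257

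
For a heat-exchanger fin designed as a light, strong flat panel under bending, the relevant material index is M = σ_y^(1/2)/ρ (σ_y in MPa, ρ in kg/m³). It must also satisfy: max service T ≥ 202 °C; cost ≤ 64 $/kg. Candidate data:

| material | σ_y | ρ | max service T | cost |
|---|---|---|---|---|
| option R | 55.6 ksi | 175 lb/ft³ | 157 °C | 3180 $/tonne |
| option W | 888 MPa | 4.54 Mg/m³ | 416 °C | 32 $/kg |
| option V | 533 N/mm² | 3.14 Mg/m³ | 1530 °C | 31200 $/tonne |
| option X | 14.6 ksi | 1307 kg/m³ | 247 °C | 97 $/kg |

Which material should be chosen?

Screen on constraints: max service T ≥ 202 °C; cost ≤ 64 $/kg. Survivors: option W, option V.
Convert each candidate to consistent units, then evaluate M:
  option W: σ_y = 888.0 MPa, ρ = 4540 kg/m³
  option V: σ_y = 533.0 MPa, ρ = 3140 kg/m³
  option V: M = 7.35×10⁻³
  option W: M = 6.56×10⁻³
Option V ranks first.

option V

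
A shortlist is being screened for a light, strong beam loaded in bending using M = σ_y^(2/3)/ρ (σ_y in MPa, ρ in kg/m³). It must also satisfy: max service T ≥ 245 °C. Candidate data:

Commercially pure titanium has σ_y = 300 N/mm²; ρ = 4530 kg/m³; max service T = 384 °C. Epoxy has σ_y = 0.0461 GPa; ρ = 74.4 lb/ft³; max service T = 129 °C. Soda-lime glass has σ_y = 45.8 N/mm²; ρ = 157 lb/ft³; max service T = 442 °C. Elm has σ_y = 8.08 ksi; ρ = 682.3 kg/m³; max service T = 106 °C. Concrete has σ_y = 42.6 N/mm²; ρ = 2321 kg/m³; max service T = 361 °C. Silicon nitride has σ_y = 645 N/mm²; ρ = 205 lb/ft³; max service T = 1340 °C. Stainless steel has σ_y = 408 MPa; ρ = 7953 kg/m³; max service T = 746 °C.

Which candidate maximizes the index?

Screen on constraints: max service T ≥ 245 °C. Survivors: commercially pure titanium, soda-lime glass, concrete, silicon nitride, stainless steel.
After converting to SI:
  commercially pure titanium: σ_y = 300.0 MPa, ρ = 4530 kg/m³
  soda-lime glass: σ_y = 45.80 MPa, ρ = 2515 kg/m³
  concrete: σ_y = 42.60 MPa, ρ = 2321 kg/m³
  silicon nitride: σ_y = 645.0 MPa, ρ = 3284 kg/m³
  stainless steel: σ_y = 408.0 MPa, ρ = 7953 kg/m³
  silicon nitride: M = 22.7×10⁻³
  commercially pure titanium: M = 9.89×10⁻³
  stainless steel: M = 6.92×10⁻³
  concrete: M = 5.26×10⁻³
  soda-lime glass: M = 5.09×10⁻³
Silicon nitride ranks first.

silicon nitride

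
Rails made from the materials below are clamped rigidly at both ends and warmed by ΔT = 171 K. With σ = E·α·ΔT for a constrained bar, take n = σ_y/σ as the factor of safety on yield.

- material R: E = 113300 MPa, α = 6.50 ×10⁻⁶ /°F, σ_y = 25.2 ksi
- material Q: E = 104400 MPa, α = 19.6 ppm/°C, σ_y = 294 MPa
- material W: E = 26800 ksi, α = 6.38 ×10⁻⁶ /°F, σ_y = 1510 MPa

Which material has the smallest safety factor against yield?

Per material, after unit conversion:
  material R: E = 113.3, α = 11.7, σ_y = 173.7 → σ = 227 MPa, n = 0.766
  material Q: E = 104.4, α = 19.6, σ_y = 294.0 → σ = 350 MPa, n = 0.840
  material W: E = 184.8, α = 11.5, σ_y = 1510 → σ = 363 MPa, n = 4.16
Material R has the lowest safety factor, n = 0.766.

material R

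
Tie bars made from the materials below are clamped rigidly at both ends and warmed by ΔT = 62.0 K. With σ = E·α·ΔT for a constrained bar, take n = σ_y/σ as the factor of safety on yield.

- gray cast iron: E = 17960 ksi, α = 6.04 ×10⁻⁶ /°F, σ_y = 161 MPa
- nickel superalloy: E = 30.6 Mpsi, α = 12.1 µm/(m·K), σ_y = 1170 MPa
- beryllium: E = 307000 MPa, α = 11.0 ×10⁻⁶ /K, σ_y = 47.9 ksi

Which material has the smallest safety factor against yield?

beryllium

In consistent units (E in GPa, α in ×10⁻⁶/K, σ_y in MPa):
  gray cast iron: E = 123.8, α = 10.9, σ_y = 161.0 → σ = 83.5 MPa, n = 1.93
  nickel superalloy: E = 211.0, α = 12.1, σ_y = 1170 → σ = 158 MPa, n = 7.39
  beryllium: E = 307.0, α = 11.0, σ_y = 330.3 → σ = 209 MPa, n = 1.58
The minimum is beryllium at n = 1.58.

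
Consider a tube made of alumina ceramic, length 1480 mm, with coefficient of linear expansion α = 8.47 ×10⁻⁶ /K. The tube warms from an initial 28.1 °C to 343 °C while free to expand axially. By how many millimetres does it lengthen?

3.95 mm

ΔT = 343 − 28.1 = 314.9 K.
ΔL = α·L₀·ΔT = 8.47×10⁻⁶ × 1480 mm × 314.9 K = 3.95 mm.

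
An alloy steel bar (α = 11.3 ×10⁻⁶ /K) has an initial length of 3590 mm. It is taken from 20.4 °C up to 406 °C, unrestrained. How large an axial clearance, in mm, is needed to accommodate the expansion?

15.6 mm

ΔT = 406 − 20.4 = 385.6 K.
ΔL = α·L₀·ΔT = 11.3×10⁻⁶ × 3590 mm × 385.6 K = 15.6 mm.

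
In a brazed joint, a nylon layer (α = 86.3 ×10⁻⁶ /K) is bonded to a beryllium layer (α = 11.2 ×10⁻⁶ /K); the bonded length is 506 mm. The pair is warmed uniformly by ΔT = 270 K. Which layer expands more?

nylon

α(nylon) = 86.3×10⁻⁶/K vs α(beryllium) = 11.2×10⁻⁶/K.
Higher α expands more for the same ΔT: nylon.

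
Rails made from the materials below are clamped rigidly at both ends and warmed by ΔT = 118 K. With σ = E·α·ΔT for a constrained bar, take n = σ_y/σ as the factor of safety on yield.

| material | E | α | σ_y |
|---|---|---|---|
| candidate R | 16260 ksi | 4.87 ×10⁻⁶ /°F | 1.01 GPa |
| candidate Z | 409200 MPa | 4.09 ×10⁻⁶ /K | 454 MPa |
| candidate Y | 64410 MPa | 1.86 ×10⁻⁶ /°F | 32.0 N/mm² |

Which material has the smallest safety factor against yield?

candidate Y

Per material, after unit conversion:
  candidate R: E = 112.1, α = 8.77, σ_y = 1010 → σ = 116 MPa, n = 8.71
  candidate Z: E = 409.2, α = 4.09, σ_y = 454.0 → σ = 197 MPa, n = 2.30
  candidate Y: E = 64.41, α = 3.35, σ_y = 32.00 → σ = 25.4 MPa, n = 1.26
The minimum is candidate Y at n = 1.26.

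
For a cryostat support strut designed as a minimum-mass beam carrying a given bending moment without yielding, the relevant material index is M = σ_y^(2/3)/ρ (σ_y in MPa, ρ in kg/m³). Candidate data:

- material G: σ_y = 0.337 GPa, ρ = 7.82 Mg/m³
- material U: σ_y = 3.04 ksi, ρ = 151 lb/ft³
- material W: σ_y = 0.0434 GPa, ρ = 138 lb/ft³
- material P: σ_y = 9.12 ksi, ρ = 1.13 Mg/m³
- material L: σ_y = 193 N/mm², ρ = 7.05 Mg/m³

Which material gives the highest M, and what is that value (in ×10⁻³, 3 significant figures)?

After converting to SI:
  material G: σ_y = 337.0 MPa, ρ = 7820 kg/m³
  material U: σ_y = 20.96 MPa, ρ = 2419 kg/m³
  material W: σ_y = 43.40 MPa, ρ = 2211 kg/m³
  material P: σ_y = 62.88 MPa, ρ = 1130 kg/m³
  material L: σ_y = 193.0 MPa, ρ = 7050 kg/m³
  material P: M = 14.0×10⁻³
  material G: M = 6.19×10⁻³
  material W: M = 5.59×10⁻³
  material L: M = 4.74×10⁻³
  material U: M = 3.14×10⁻³
Highest index: material P.

material P, M = 14.0×10⁻³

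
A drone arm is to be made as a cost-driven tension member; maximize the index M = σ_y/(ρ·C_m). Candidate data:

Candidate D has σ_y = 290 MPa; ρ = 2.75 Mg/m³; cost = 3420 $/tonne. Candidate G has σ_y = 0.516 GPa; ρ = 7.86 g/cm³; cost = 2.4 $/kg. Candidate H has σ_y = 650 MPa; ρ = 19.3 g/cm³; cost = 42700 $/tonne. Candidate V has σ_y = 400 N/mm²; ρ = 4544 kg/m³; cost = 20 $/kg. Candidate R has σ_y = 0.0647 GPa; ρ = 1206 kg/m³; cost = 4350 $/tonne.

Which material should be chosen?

Convert each candidate to consistent units, then evaluate M:
  candidate D: σ_y = 290.0 MPa, ρ = 2750 kg/m³, cost = 3.420 $/kg
  candidate G: σ_y = 516.0 MPa, ρ = 7860 kg/m³, cost = 2.400 $/kg
  candidate H: σ_y = 650.0 MPa, ρ = 19300 kg/m³, cost = 42.70 $/kg
  candidate V: σ_y = 400.0 MPa, ρ = 4544 kg/m³, cost = 20.00 $/kg
  candidate R: σ_y = 64.70 MPa, ρ = 1206 kg/m³, cost = 4.350 $/kg
  candidate D: M = 30.8 kN·m per $
  candidate G: M = 27.4 kN·m per $
  candidate R: M = 12.3 kN·m per $
  candidate V: M = 4.40 kN·m per $
  candidate H: M = 0.789 kN·m per $
Candidate D ranks first.

candidate D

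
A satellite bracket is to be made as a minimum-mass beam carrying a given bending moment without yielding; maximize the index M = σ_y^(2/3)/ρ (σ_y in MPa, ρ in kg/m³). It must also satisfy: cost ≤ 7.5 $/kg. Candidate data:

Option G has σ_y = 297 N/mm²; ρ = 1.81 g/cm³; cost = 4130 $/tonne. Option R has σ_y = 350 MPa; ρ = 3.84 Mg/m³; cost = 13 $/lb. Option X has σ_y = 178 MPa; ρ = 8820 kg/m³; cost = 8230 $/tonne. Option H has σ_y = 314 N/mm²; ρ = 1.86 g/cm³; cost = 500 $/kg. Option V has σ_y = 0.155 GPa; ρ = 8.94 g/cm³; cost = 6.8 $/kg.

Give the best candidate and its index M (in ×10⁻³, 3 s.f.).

Screen on constraints: cost ≤ 7.5 $/kg. Survivors: option G, option V.
In SI units:
  option G: σ_y = 297.0 MPa, ρ = 1810 kg/m³
  option V: σ_y = 155.0 MPa, ρ = 8940 kg/m³
  option G: M = 24.6×10⁻³
  option V: M = 3.23×10⁻³
Option G ranks first.

option G, M = 24.6×10⁻³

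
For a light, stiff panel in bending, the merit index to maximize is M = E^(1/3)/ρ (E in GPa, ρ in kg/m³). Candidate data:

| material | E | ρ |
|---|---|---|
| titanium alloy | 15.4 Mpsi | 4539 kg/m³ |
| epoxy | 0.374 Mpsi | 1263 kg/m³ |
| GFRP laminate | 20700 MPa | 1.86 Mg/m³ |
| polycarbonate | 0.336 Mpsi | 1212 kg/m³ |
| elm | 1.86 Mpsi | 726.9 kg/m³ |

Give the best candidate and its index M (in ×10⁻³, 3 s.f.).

In SI units:
  titanium alloy: E = 106.2 GPa, ρ = 4539 kg/m³
  epoxy: E = 2.579 GPa, ρ = 1263 kg/m³
  GFRP laminate: E = 20.70 GPa, ρ = 1860 kg/m³
  polycarbonate: E = 2.317 GPa, ρ = 1212 kg/m³
  elm: E = 12.82 GPa, ρ = 726.9 kg/m³
  elm: M = 3.22×10⁻³
  GFRP laminate: M = 1.48×10⁻³
  polycarbonate: M = 1.09×10⁻³
  epoxy: M = 1.09×10⁻³
  titanium alloy: M = 1.04×10⁻³
Elm has the largest M.

elm, M = 3.22×10⁻³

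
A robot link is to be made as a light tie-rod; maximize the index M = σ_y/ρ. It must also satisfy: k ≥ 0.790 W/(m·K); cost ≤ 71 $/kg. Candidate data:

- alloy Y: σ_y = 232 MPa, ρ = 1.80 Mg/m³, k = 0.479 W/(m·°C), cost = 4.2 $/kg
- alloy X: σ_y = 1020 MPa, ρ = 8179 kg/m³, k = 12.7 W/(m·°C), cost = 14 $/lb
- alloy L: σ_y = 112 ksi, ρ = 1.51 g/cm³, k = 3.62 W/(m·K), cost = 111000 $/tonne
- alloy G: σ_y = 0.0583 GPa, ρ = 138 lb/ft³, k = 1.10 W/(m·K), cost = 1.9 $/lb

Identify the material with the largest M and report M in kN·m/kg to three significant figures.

alloy X, M = 125 kN·m/kg

Screen on constraints: k ≥ 0.790 W/(m·K); cost ≤ 71 $/kg. Survivors: alloy X, alloy G.
Normalizing units and computing the index:
  alloy X: σ_y = 1020 MPa, ρ = 8179 kg/m³
  alloy G: σ_y = 58.30 MPa, ρ = 2211 kg/m³
  alloy X: M = 125 kN·m/kg
  alloy G: M = 26.4 kN·m/kg
Alloy X ranks first.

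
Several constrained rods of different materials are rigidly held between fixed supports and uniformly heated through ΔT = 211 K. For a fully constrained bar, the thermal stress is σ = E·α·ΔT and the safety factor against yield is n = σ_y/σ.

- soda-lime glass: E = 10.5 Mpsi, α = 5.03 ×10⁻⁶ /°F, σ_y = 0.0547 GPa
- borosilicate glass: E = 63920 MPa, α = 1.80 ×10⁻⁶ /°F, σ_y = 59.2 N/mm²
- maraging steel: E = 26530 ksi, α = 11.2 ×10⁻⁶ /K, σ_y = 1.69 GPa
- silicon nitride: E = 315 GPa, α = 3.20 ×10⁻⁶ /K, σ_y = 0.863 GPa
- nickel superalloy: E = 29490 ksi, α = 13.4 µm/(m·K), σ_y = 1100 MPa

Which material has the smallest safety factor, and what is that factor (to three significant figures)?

Converting E to GPa, α to ×10⁻⁶/K, σ_y to MPa, then σ and n for each:
  soda-lime glass: E = 72.39, α = 9.05, σ_y = 54.70 → σ = 138 MPa, n = 0.396
  borosilicate glass: E = 63.92, α = 3.24, σ_y = 59.20 → σ = 43.7 MPa, n = 1.35
  maraging steel: E = 182.9, α = 11.2, σ_y = 1690 → σ = 432 MPa, n = 3.91
  silicon nitride: E = 315.0, α = 3.20, σ_y = 863.0 → σ = 213 MPa, n = 4.06
  nickel superalloy: E = 203.3, α = 13.4, σ_y = 1100 → σ = 575 MPa, n = 1.91
The minimum is soda-lime glass at n = 0.396.

soda-lime glass, n = 0.396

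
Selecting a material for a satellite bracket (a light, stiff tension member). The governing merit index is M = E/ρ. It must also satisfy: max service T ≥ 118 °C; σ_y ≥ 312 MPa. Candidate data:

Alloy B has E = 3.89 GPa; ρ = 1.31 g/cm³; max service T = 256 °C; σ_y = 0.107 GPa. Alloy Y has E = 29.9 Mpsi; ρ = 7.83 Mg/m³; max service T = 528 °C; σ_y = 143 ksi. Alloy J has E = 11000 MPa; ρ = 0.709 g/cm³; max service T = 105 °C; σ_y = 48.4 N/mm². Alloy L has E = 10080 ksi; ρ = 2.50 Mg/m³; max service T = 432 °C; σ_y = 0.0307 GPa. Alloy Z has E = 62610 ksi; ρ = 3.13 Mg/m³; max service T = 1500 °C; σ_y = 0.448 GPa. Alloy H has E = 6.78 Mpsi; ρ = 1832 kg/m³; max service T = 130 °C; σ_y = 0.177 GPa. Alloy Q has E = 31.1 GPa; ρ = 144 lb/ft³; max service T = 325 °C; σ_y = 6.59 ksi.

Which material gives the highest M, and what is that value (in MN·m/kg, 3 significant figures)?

Screen on constraints: max service T ≥ 118 °C; σ_y ≥ 312 MPa. Survivors: alloy Y, alloy Z.
After converting to SI:
  alloy Y: E = 206.2 GPa, ρ = 7830 kg/m³
  alloy Z: E = 431.7 GPa, ρ = 3130 kg/m³
  alloy Z: M = 138 MN·m/kg
  alloy Y: M = 26.3 MN·m/kg
Alloy Z ranks first.

alloy Z, M = 138 MN·m/kg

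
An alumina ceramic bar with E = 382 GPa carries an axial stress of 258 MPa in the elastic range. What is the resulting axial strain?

ε = σ/E = 258 / 382000 = 6.75×10⁻⁴.

6.75×10⁻⁴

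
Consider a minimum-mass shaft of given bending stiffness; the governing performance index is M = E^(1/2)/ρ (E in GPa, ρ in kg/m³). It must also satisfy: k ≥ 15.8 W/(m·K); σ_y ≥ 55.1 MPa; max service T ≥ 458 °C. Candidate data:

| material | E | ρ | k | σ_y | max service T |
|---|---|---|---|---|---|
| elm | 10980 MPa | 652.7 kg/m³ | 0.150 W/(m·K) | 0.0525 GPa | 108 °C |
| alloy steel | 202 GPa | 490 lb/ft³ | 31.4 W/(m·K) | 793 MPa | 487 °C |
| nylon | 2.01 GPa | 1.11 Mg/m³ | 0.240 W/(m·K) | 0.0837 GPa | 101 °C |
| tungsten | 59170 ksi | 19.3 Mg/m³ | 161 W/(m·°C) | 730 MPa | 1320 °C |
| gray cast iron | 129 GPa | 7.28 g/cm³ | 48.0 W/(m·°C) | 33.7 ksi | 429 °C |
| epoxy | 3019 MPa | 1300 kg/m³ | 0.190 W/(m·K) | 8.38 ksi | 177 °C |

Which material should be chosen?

alloy steel

Screen on constraints: k ≥ 15.8 W/(m·K); σ_y ≥ 55.1 MPa; max service T ≥ 458 °C. Survivors: alloy steel, tungsten.
Convert each candidate to consistent units, then evaluate M:
  alloy steel: E = 202.0 GPa, ρ = 7849 kg/m³
  tungsten: E = 408.0 GPa, ρ = 19300 kg/m³
  alloy steel: M = 1.81×10⁻³
  tungsten: M = 1.05×10⁻³
Alloy steel ranks first.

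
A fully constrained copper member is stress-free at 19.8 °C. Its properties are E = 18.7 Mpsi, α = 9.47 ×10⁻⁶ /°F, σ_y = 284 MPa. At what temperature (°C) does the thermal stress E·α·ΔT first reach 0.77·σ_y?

E = 18.7 Mpsi = 128.9 GPa.
α = 9.47×10⁻⁶/°F × 9/5 = 17.0×10⁻⁶/K.
E·α·ΔT = 218.7 MPa ⇒ ΔT = 218.7 / (128.9×10³ × 17.0×10⁻⁶) = 99.50 K.
T = 19.8 + 99.50 = 119.3 °C.

119 °C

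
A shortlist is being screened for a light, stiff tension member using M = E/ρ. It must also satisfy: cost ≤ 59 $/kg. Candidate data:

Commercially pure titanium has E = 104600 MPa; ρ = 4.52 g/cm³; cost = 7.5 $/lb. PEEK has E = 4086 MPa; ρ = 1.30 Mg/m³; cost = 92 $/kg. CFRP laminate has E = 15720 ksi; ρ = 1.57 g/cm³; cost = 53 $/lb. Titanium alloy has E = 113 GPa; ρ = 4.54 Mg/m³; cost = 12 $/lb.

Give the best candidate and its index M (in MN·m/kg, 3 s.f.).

Screen on constraints: cost ≤ 59 $/kg. Survivors: commercially pure titanium, titanium alloy.
After converting to SI:
  commercially pure titanium: E = 104.6 GPa, ρ = 4520 kg/m³
  titanium alloy: E = 113.0 GPa, ρ = 4540 kg/m³
  titanium alloy: M = 24.9 MN·m/kg
  commercially pure titanium: M = 23.1 MN·m/kg
The maximum is for titanium alloy.

titanium alloy, M = 24.9 MN·m/kg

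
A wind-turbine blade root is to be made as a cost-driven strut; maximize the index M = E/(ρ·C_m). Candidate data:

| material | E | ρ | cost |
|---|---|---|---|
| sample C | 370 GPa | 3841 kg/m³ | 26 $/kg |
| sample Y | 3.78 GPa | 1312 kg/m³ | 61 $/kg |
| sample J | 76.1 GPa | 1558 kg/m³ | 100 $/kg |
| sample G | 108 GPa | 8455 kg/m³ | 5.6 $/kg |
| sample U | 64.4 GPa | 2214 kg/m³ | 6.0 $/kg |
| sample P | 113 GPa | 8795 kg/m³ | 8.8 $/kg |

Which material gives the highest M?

sample U

Per-candidate index values:
  sample U: M = 4.85 MN·m per $
  sample C: M = 3.70 MN·m per $
  sample G: M = 2.28 MN·m per $
  sample P: M = 1.46 MN·m per $
  sample J: M = 0.488 MN·m per $
  sample Y: M = 0.0472 MN·m per $
Sample U ranks first.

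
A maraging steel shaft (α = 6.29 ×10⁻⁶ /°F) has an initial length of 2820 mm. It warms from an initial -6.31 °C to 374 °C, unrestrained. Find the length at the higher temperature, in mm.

2832.1 mm

Convert α: 6.29×10⁻⁶/°F × (9/5) = 11.3×10⁻⁶/K.
ΔT = 374 − (-6.31) = 380.3 K.
ΔL = α·L₀·ΔT = 11.3×10⁻⁶ × 2820 mm × 380.3 K = 12.1 mm.
L = L₀ + ΔL = 2820 + 12.1 = 2832.1 mm.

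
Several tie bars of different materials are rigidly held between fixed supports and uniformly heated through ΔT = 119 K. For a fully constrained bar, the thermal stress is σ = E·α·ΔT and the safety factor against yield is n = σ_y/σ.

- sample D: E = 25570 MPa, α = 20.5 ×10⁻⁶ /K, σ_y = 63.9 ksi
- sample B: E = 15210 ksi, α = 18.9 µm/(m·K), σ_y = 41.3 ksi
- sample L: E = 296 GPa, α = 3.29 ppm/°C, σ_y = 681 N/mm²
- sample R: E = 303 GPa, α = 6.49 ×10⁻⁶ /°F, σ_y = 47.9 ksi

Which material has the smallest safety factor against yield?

sample R

In consistent units (E in GPa, α in ×10⁻⁶/K, σ_y in MPa):
  sample D: E = 25.57, α = 20.5, σ_y = 440.6 → σ = 62.4 MPa, n = 7.06
  sample B: E = 104.9, α = 18.9, σ_y = 284.8 → σ = 236 MPa, n = 1.21
  sample L: E = 296.0, α = 3.29, σ_y = 681.0 → σ = 116 MPa, n = 5.88
  sample R: E = 303.0, α = 11.7, σ_y = 330.3 → σ = 421 MPa, n = 0.784
The minimum is sample R at n = 0.784.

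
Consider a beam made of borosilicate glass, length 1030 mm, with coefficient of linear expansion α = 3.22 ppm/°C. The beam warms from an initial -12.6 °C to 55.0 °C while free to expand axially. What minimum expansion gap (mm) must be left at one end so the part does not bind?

ΔT = 55.0 − (-12.6) = 67.60 K.
ΔL = α·L₀·ΔT = 3.22×10⁻⁶ × 1030 mm × 67.60 K = 0.224 mm.

0.224 mm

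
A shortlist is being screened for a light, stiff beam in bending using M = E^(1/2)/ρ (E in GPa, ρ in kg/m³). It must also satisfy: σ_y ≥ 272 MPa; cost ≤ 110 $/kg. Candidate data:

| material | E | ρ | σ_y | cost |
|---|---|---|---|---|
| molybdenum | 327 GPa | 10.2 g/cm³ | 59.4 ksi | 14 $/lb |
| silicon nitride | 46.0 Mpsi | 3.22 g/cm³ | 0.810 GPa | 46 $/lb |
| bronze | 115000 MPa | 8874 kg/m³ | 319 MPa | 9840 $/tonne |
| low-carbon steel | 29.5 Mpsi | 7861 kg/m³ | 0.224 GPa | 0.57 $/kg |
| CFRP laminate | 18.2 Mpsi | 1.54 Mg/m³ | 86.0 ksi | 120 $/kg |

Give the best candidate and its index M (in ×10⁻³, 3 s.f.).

Screen on constraints: σ_y ≥ 272 MPa; cost ≤ 110 $/kg. Survivors: molybdenum, silicon nitride, bronze.
Normalizing units and computing the index:
  molybdenum: E = 327.0 GPa, ρ = 10200 kg/m³
  silicon nitride: E = 317.2 GPa, ρ = 3220 kg/m³
  bronze: E = 115.0 GPa, ρ = 8874 kg/m³
  silicon nitride: M = 5.53×10⁻³
  molybdenum: M = 1.77×10⁻³
  bronze: M = 1.21×10⁻³
Highest index: silicon nitride.

silicon nitride, M = 5.53×10⁻³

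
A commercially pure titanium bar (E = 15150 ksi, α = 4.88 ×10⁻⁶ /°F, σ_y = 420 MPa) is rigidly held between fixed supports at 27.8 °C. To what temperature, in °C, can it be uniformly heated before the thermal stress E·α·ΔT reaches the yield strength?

486 °C

E = 15150 ksi = 104.5 GPa.
α = 4.88×10⁻⁶/°F × 9/5 = 8.78×10⁻⁶/K.
E·α·ΔT = 420.0 MPa ⇒ ΔT = 420.0 / (104.5×10³ × 8.78×10⁻⁶) = 457.7 K.
T = 27.8 + 457.7 = 485.5 °C.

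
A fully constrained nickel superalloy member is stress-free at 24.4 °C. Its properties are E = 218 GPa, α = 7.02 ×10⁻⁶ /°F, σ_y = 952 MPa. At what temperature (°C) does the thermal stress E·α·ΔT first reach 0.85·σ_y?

α = 7.02×10⁻⁶/°F × 9/5 = 12.6×10⁻⁶/K.
E·α·ΔT = 809.2 MPa ⇒ ΔT = 809.2 / (218.0×10³ × 12.6×10⁻⁶) = 293.8 K.
T = 24.4 + 293.8 = 318.2 °C.

318 °C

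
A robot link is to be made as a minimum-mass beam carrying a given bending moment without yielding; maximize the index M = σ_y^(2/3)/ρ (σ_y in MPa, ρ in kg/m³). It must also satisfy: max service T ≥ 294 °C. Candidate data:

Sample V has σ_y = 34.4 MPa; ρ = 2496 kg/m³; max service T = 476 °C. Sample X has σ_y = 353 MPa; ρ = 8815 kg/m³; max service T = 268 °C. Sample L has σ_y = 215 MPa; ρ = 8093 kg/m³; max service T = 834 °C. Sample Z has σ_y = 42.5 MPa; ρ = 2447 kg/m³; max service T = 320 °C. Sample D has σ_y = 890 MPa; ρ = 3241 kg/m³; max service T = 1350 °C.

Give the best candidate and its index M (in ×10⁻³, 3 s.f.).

sample D, M = 28.5×10⁻³

Screen on constraints: max service T ≥ 294 °C. Survivors: sample V, sample L, sample Z, sample D.
Computing M directly (units already consistent):
  sample D: M = 28.5×10⁻³
  sample Z: M = 4.98×10⁻³
  sample L: M = 4.43×10⁻³
  sample V: M = 4.24×10⁻³
The maximum is for sample D.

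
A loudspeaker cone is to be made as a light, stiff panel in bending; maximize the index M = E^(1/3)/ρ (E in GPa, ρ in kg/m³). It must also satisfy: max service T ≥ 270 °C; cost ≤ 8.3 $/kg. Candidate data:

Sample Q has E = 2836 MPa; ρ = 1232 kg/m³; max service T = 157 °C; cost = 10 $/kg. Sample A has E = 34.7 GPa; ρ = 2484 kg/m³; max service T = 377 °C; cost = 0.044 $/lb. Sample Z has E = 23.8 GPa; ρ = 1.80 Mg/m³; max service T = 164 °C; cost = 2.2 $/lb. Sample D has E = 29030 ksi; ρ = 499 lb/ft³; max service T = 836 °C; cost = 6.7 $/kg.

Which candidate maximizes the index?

Screen on constraints: max service T ≥ 270 °C; cost ≤ 8.3 $/kg. Survivors: sample A, sample D.
After converting to SI:
  sample A: E = 34.70 GPa, ρ = 2484 kg/m³
  sample D: E = 200.2 GPa, ρ = 7993 kg/m³
  sample A: M = 1.31×10⁻³
  sample D: M = 0.732×10⁻³
The maximum is for sample A.

sample A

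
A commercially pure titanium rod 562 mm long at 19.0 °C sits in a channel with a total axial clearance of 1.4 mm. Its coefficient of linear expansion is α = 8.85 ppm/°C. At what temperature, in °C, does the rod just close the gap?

300 °C

α·L₀·ΔT = 1.4 mm ⇒ ΔT = 1.4 / (8.85×10⁻⁶ × 562.0) = 281.5 K.
T = 19.0 + 281.5 = 300.5 °C.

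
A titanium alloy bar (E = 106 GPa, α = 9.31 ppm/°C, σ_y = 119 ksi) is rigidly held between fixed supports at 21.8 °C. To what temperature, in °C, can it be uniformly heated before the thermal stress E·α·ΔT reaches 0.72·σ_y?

620 °C

σ_y = 119 ksi = 820.5 MPa.
E·α·ΔT = 590.7 MPa ⇒ ΔT = 590.7 / (106.0×10³ × 9.31×10⁻⁶) = 598.6 K.
T = 21.8 + 598.6 = 620.4 °C.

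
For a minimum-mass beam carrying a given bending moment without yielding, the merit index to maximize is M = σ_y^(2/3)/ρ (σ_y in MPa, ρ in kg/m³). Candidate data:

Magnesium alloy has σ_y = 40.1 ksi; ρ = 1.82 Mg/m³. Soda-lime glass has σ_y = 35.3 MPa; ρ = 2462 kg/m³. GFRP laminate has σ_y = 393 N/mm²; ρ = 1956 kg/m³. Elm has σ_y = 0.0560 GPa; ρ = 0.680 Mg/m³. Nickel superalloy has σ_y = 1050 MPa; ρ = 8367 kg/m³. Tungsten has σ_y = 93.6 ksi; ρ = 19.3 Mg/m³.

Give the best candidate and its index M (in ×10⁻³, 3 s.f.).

In SI units:
  magnesium alloy: σ_y = 276.5 MPa, ρ = 1820 kg/m³
  soda-lime glass: σ_y = 35.30 MPa, ρ = 2462 kg/m³
  GFRP laminate: σ_y = 393.0 MPa, ρ = 1956 kg/m³
  elm: σ_y = 56.00 MPa, ρ = 680.0 kg/m³
  nickel superalloy: σ_y = 1050 MPa, ρ = 8367 kg/m³
  tungsten: σ_y = 645.3 MPa, ρ = 19300 kg/m³
  GFRP laminate: M = 27.4×10⁻³
  magnesium alloy: M = 23.3×10⁻³
  elm: M = 21.5×10⁻³
  nickel superalloy: M = 12.3×10⁻³
  soda-lime glass: M = 4.37×10⁻³
  tungsten: M = 3.87×10⁻³
Highest index: GFRP laminate.

GFRP laminate, M = 27.4×10⁻³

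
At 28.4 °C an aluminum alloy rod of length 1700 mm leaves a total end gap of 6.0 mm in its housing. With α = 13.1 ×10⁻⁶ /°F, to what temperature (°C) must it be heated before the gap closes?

α = 13.1×10⁻⁶/°F × 9/5 = 23.6×10⁻⁶/K.
α·L₀·ΔT = 6.0 mm ⇒ ΔT = 6.0 / (23.6×10⁻⁶ × 1700.0) = 149.7 K.
T = 28.4 + 149.7 = 178.1 °C.

178 °C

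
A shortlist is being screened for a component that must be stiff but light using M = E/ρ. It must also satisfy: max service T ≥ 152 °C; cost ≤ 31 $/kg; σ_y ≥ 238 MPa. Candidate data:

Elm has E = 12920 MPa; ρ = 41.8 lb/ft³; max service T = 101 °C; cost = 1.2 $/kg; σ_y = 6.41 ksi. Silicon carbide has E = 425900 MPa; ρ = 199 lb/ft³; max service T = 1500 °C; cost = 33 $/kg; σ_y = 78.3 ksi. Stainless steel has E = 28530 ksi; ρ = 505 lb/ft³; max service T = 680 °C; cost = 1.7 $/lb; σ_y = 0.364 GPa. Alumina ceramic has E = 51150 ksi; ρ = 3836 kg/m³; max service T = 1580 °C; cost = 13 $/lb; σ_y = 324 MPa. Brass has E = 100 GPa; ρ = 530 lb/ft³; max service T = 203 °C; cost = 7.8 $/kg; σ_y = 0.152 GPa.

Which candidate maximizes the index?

Screen on constraints: max service T ≥ 152 °C; cost ≤ 31 $/kg; σ_y ≥ 238 MPa. Survivors: stainless steel, alumina ceramic.
Putting every candidate on a common basis:
  stainless steel: E = 196.7 GPa, ρ = 8089 kg/m³
  alumina ceramic: E = 352.7 GPa, ρ = 3836 kg/m³
  alumina ceramic: M = 91.9 MN·m/kg
  stainless steel: M = 24.3 MN·m/kg
The maximum is for alumina ceramic.

alumina ceramic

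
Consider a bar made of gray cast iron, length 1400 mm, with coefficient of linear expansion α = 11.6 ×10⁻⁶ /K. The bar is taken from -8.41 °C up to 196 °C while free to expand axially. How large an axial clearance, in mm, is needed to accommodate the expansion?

3.32 mm

ΔT = 196 − (-8.41) = 204.4 K.
ΔL = α·L₀·ΔT = 11.6×10⁻⁶ × 1400 mm × 204.4 K = 3.32 mm.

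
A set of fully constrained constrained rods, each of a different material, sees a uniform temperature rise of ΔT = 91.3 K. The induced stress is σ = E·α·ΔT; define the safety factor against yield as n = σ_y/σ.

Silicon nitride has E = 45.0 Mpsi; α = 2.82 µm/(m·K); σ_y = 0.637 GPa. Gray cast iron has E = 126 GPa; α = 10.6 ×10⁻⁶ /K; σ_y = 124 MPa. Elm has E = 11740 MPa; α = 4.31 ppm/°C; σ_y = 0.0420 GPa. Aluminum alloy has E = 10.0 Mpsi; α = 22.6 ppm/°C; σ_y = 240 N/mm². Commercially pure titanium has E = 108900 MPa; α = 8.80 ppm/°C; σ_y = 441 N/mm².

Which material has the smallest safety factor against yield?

In consistent units (E in GPa, α in ×10⁻⁶/K, σ_y in MPa):
  silicon nitride: E = 310.3, α = 2.82, σ_y = 637.0 → σ = 79.9 MPa, n = 7.97
  gray cast iron: E = 126.0, α = 10.6, σ_y = 124.0 → σ = 122 MPa, n = 1.02
  elm: E = 11.74, α = 4.31, σ_y = 42.00 → σ = 4.62 MPa, n = 9.09
  aluminum alloy: E = 68.95, α = 22.6, σ_y = 240.0 → σ = 142 MPa, n = 1.69
  commercially pure titanium: E = 108.9, α = 8.80, σ_y = 441.0 → σ = 87.5 MPa, n = 5.04
Smallest n: gray cast iron with n = 1.02.

gray cast iron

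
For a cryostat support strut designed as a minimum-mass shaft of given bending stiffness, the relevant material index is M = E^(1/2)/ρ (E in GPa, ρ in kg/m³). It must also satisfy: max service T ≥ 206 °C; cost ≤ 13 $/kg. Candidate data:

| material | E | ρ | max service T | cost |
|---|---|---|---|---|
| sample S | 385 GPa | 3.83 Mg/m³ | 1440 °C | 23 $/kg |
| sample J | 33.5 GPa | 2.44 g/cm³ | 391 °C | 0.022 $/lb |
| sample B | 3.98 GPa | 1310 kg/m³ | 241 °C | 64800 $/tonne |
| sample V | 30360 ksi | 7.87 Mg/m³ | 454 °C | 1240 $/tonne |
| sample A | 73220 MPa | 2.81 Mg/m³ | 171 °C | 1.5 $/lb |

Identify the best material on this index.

sample J

Screen on constraints: max service T ≥ 206 °C; cost ≤ 13 $/kg. Survivors: sample J, sample V.
Convert each candidate to consistent units, then evaluate M:
  sample J: E = 33.50 GPa, ρ = 2440 kg/m³
  sample V: E = 209.3 GPa, ρ = 7870 kg/m³
  sample J: M = 2.37×10⁻³
  sample V: M = 1.84×10⁻³
The maximum is for sample J.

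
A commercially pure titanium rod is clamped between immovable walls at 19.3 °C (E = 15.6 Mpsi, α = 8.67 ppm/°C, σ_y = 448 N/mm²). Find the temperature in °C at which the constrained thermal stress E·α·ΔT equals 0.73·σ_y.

370 °C

E = 15.6 Mpsi = 107.6 GPa.
σ_y = 448 N/mm² = 448.0 MPa.
E·α·ΔT = 327.0 MPa ⇒ ΔT = 327.0 / (107.6×10³ × 8.67×10⁻⁶) = 350.7 K.
T = 19.3 + 350.7 = 370.0 °C.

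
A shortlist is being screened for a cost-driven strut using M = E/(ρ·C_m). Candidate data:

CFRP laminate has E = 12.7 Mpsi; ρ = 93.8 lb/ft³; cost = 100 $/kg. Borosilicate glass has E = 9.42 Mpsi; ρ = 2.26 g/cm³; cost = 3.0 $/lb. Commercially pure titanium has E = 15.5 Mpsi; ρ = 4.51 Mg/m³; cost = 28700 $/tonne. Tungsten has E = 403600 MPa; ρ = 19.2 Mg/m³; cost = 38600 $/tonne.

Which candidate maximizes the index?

borosilicate glass

In SI units:
  CFRP laminate: E = 87.56 GPa, ρ = 1503 kg/m³, cost = 100.0 $/kg
  borosilicate glass: E = 64.95 GPa, ρ = 2260 kg/m³, cost = 6.614 $/kg
  commercially pure titanium: E = 106.9 GPa, ρ = 4510 kg/m³, cost = 28.70 $/kg
  tungsten: E = 403.6 GPa, ρ = 19200 kg/m³, cost = 38.60 $/kg
  borosilicate glass: M = 4.35 MN·m per $
  commercially pure titanium: M = 0.826 MN·m per $
  CFRP laminate: M = 0.583 MN·m per $
  tungsten: M = 0.545 MN·m per $
The maximum is for borosilicate glass.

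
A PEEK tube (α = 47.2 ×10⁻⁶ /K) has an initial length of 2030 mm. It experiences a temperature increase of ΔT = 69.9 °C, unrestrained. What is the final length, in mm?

ΔL = α·L₀·ΔT = 47.2×10⁻⁶ × 2030 mm × 69.90 K = 6.70 mm.
L = L₀ + ΔL = 2030 + 6.70 = 2036.7 mm.

2036.7 mm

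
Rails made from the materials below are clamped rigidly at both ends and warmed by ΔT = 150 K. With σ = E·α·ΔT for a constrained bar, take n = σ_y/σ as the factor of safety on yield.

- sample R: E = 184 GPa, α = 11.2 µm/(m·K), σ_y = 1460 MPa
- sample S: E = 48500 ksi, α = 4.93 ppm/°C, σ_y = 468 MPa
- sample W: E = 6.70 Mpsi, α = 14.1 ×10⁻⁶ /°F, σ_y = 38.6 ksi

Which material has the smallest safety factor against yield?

In consistent units (E in GPa, α in ×10⁻⁶/K, σ_y in MPa):
  sample R: E = 184.0, α = 11.2, σ_y = 1460 → σ = 309 MPa, n = 4.72
  sample S: E = 334.4, α = 4.93, σ_y = 468.0 → σ = 247 MPa, n = 1.89
  sample W: E = 46.19, α = 25.4, σ_y = 266.1 → σ = 176 MPa, n = 1.51
The minimum is sample W at n = 1.51.

sample W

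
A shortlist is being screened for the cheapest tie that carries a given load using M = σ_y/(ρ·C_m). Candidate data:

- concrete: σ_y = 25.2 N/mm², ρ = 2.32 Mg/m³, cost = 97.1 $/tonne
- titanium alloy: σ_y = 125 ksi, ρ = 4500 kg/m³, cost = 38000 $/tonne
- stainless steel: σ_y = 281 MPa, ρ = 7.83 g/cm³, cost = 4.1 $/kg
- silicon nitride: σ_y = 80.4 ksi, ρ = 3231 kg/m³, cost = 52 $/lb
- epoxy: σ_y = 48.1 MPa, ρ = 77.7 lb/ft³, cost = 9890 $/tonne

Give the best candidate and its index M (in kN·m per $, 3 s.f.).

concrete, M = 112 kN·m per $

Putting every candidate on a common basis:
  concrete: σ_y = 25.20 MPa, ρ = 2320 kg/m³, cost = 0.09710 $/kg
  titanium alloy: σ_y = 861.8 MPa, ρ = 4500 kg/m³, cost = 38.00 $/kg
  stainless steel: σ_y = 281.0 MPa, ρ = 7830 kg/m³, cost = 4.100 $/kg
  silicon nitride: σ_y = 554.3 MPa, ρ = 3231 kg/m³, cost = 114.6 $/kg
  epoxy: σ_y = 48.10 MPa, ρ = 1245 kg/m³, cost = 9.890 $/kg
  concrete: M = 112 kN·m per $
  stainless steel: M = 8.75 kN·m per $
  titanium alloy: M = 5.04 kN·m per $
  epoxy: M = 3.91 kN·m per $
  silicon nitride: M = 1.50 kN·m per $
Highest index: concrete.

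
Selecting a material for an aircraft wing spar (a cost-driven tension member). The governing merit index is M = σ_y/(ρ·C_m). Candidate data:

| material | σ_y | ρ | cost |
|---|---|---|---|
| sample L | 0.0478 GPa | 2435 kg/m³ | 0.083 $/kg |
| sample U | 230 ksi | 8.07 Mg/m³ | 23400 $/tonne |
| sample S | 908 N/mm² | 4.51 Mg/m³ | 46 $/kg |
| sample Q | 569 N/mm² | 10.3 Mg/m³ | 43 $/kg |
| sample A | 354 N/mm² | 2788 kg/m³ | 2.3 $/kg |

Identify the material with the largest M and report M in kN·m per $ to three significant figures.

sample L, M = 237 kN·m per $

Convert each candidate to consistent units, then evaluate M:
  sample L: σ_y = 47.80 MPa, ρ = 2435 kg/m³, cost = 0.08300 $/kg
  sample U: σ_y = 1586 MPa, ρ = 8070 kg/m³, cost = 23.40 $/kg
  sample S: σ_y = 908.0 MPa, ρ = 4510 kg/m³, cost = 46.00 $/kg
  sample Q: σ_y = 569.0 MPa, ρ = 10300 kg/m³, cost = 43.00 $/kg
  sample A: σ_y = 354.0 MPa, ρ = 2788 kg/m³, cost = 2.300 $/kg
  sample L: M = 237 kN·m per $
  sample A: M = 55.2 kN·m per $
  sample U: M = 8.40 kN·m per $
  sample S: M = 4.38 kN·m per $
  sample Q: M = 1.28 kN·m per $
Sample L has the largest M.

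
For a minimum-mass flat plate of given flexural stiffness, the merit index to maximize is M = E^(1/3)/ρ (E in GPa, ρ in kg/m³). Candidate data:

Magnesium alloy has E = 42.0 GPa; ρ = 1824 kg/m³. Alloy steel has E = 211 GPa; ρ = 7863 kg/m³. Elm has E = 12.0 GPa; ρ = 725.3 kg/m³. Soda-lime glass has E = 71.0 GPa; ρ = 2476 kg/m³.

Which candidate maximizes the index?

elm

Per-candidate index values:
  elm: M = 3.16×10⁻³
  magnesium alloy: M = 1.91×10⁻³
  soda-lime glass: M = 1.67×10⁻³
  alloy steel: M = 0.757×10⁻³
The maximum is for elm.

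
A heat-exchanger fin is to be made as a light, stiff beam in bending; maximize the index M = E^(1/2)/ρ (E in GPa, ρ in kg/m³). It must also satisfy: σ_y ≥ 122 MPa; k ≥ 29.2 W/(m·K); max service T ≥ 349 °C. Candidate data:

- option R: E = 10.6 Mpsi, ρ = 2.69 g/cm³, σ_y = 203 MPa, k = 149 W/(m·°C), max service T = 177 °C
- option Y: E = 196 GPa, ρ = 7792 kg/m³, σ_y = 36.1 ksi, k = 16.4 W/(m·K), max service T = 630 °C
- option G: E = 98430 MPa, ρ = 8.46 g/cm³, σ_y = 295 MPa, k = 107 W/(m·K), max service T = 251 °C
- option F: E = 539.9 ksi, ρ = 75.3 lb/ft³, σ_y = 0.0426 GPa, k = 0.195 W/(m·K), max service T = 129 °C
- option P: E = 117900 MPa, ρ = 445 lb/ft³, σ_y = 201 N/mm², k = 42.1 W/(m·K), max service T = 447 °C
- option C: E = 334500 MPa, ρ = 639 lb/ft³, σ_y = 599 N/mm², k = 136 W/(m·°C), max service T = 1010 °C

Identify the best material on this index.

option C

Screen on constraints: σ_y ≥ 122 MPa; k ≥ 29.2 W/(m·K); max service T ≥ 349 °C. Survivors: option P, option C.
Normalizing units and computing the index:
  option P: E = 117.9 GPa, ρ = 7128 kg/m³
  option C: E = 334.5 GPa, ρ = 10240 kg/m³
  option C: M = 1.79×10⁻³
  option P: M = 1.52×10⁻³
Option C has the largest M.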